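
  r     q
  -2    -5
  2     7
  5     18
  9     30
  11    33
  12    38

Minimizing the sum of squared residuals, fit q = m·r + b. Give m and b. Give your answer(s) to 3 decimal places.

m = 3.029, b = 1.490

Entries of AᵀA: Σr·r = 379, Σr = 37, Σ1 = 6.
For Aᵀq: Σr·q = 1203, Σq = 121.
AᵀA·[m, b]ᵀ = Aᵀq becomes [[379, 37]; [37, 6]]·[m, b]ᵀ = [1203, 121]ᵀ.
Eliminating b: 6·(row 1) − 37·(row 2) gives 905·m = 6·1203 − 37·121 = 2741, so m = 2741/905.
Then b = (121 − 37·(2741/905))/6 = 1348/905.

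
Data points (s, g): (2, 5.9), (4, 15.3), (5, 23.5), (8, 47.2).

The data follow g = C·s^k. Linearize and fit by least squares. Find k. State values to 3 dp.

k = 1.506

With ln gᵢ as the transformed response and ln sᵢ as the regressor:
Σln s = 5.7683, Σ(ln s)² = 9.3166, Σln g = 11.5142, Σln s·ln g = 18.1079.
Normal system: [[9.3166, 5.7683]; [5.7683, 4]]·[k, ln C]ᵀ = [18.1079, 11.5142]ᵀ.
Δ = 9.3166·4 − (5.7683)² = 3.9930; k = (18.1079·4 − 5.7683·11.5142)/3.9930 = 1.50613, ln C = (9.3166·11.5142 − 5.7683·18.1079)/3.9930 = 0.70659.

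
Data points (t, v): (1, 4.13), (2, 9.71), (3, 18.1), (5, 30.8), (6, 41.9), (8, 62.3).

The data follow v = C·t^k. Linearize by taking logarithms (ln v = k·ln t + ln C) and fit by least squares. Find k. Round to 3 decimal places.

Linearized form: ln v = k·ln t + ln C. From the 6 transformed points,
Σln t = 7.2724, Σ(ln t)² = 11.8122, Σln v = 17.8821, Σln t·ln v = 25.5584.
Equations: 11.8122·k + 7.2724·ln C = 25.5584;  7.2724·k + 6·ln C = 17.8821.
Δ = 11.8122·6 − (7.2724)² = 17.9853; k = (25.5584·6 − 7.2724·17.8821)/17.9853 = 1.29576, ln C = (11.8122·17.8821 − 7.2724·25.5584)/17.9853 = 1.40980.

k = 1.296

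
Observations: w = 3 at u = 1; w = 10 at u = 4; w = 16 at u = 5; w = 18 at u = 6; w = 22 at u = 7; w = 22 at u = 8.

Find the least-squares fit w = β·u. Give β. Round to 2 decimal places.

β = 2.94

Normal-equation sums: Σu·u = 191.
Right-hand side: Σu·w = 561.
So AᵀA·[β]ᵀ = Aᵀw: [[191]]·[β]ᵀ = [561]ᵀ.
Hence β = 561 / 191 ≈ 2.93717.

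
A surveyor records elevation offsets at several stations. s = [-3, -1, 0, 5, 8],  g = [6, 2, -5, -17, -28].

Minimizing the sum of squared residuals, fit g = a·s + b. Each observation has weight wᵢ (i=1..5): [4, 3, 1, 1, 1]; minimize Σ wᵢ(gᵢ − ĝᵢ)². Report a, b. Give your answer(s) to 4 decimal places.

a = -3.0643, b = -2.6129

From the data, Σwᵢ·s·s = 128, Σwᵢ·s = -2, Σwᵢ·1 = 10.
And Σwᵢ·s·g = -387, Σwᵢ·g = -20.
Normal equations: [[128, -2]; [-2, 10]]·[a, b]ᵀ = [-387, -20]ᵀ.
Determinant 128·10 − (-2)² = 1276.
a = ((-387)·10 − (-2)·(-20))/1276 = -1955/638; b = (128·(-20) − (-2)·(-387))/1276 = -1667/638.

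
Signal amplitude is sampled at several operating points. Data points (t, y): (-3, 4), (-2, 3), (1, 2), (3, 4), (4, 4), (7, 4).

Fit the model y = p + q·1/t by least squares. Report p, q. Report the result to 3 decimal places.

Normal-equation sums: Σ1 = 6, Σ1/t = 25/28, Σ1/t·1/t = 10973/7056.
For Xᵀy: Σy = 21, Σ1/t·y = 29/14.
Δ = 6·(10973/7056) − (25/28)² = 20071/2352.
p = (21·(10973/7056) − (25/28)·(29/14))/(20071/2352) = 72461/20071; q = (6·(29/14) − (25/28)·21)/(20071/2352) = -14868/20071.

p = 3.610, q = -0.741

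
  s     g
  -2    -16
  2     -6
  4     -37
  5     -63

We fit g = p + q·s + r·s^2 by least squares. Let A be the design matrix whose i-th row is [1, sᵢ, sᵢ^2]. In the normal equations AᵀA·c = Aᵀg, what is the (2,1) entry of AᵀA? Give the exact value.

Row 2 ↔ basis s, column 1 ↔ basis 1, so (AᵀA)_{2,1} = Σᵢ s = (-2)·(1) + (2)·(1) + (4)·(1) + (5)·(1) = 9.

9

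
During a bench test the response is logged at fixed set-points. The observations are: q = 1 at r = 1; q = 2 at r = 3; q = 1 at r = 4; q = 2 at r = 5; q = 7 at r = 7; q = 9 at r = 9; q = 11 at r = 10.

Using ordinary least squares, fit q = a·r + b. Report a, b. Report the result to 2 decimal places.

With design matrix M, MᵀM = [[281, 39]; [39, 7]] and Mᵀq = [261, 33]ᵀ.
Eliminating b: 7·(row 1) − 39·(row 2) gives 446·a = 7·261 − 39·33 = 540, so a = 270/223.
Then b = (33 − 39·(270/223))/7 = -453/223.

a = 1.21, b = -2.03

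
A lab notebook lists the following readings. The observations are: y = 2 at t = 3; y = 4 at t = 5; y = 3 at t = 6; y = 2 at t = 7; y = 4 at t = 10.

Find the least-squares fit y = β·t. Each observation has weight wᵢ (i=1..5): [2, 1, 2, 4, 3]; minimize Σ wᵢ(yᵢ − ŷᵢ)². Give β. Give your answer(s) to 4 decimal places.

Sums needed: Σwᵢ·t·t = 611.
And Σwᵢ·t·y = 244.
Hence β = 244 / 611 ≈ 0.399345.

β = 0.3993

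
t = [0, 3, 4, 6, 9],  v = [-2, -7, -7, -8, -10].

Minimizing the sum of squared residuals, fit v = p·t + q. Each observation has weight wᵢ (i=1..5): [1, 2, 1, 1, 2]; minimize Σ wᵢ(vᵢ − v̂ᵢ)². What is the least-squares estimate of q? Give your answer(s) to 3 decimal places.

AᵀWA·[p, q]ᵀ = AᵀWv reads: 232·p + 34·q = -298;  34·p + 7·q = -51.
Eliminating q: 7·(row 1) − 34·(row 2) gives 468·p = 7·(-298) − 34·(-51) = -352, so p = -88/117.
Then q = ((-51) − 34·(-88/117))/7 = -425/117.

q = -3.632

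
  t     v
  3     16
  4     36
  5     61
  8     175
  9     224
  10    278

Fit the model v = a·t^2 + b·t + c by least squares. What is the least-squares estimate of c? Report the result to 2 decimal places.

c = -10.08

Normal-equation sums: Σt^2·t^2 = 21619, Σt^2·t = 2457, Σt^2 = 295, Σt·t = 295, Σt = 39, Σ1 = 6.
Right-hand side: Σt^2·v = 59389, Σt·v = 6693, Σv = 790.
Normal equations: [[21619, 2457, 295]; [2457, 295, 39]; [295, 39, 6]]·[a, b, c]ᵀ = [59389, 6693, 790]ᵀ.
Inverting the 3×3 Gram matrix, [a, b, c]ᵀ = [55/19, -141/1577, -15891/1577]ᵀ.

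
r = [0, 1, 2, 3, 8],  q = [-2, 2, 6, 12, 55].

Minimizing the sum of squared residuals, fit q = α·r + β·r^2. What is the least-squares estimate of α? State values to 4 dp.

α = 1.9632

Normal-equation sums: Σr·r = 78, Σr·r^2 = 548, Σr^2·r^2 = 4194.
For Aᵀq: Σr·q = 490, Σr^2·q = 3654.
Normal equations: [[78, 548]; [548, 4194]]·[α, β]ᵀ = [490, 3654]ᵀ.
Determinant 78·4194 − 548² = 26828.
α = (490·4194 − 548·3654)/26828 = 693/353; β = (78·3654 − 548·490)/26828 = 217/353.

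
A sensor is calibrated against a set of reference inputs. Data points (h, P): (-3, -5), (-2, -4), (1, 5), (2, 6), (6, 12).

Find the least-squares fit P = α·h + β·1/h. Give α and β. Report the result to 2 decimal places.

Sums needed: Σh·h = 54, Σh·1/h = 5, Σ1/h·1/h = 59/36.
For AᵀP: Σh·P = 112, Σ1/h·P = 41/3.
Eliminating β: (59/36)·(row 1) − 5·(row 2) gives (127/2)·α = (59/36)·112 − 5·(41/3) = 1037/9, so α = 2074/1143.
Then β = ((41/3) − 5·(2074/1143))/(59/36) = 356/127.

α = 1.81, β = 2.80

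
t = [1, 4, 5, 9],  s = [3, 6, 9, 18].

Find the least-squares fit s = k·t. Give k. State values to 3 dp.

k = 1.902

Sums needed: Σt·t = 123.
Right-hand side: Σt·s = 234.
AᵀA·[k]ᵀ = Aᵀs becomes [[123]]·[k]ᵀ = [234]ᵀ.
k = 234/123 = 1.90244.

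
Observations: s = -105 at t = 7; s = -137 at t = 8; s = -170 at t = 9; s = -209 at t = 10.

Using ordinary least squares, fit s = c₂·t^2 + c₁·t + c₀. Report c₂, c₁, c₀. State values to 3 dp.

Entries of MᵀM: Σt^2·t^2 = 23058, Σt^2·t = 2584, Σt^2 = 294, Σt·t = 294, Σt = 34, Σ1 = 4.
For Mᵀs: Σt^2·s = -48583, Σt·s = -5451, Σs = -621.
So MᵀM·[c₂, c₁, c₀]ᵀ = Mᵀs: [[23058, 2584, 294]; [2584, 294, 34]; [294, 34, 4]]·[c₂, c₁, c₀]ᵀ = [-48583, -5451, -621]ᵀ.
Inverting the 3×3 Gram matrix, [c₂, c₁, c₀]ᵀ = [-7/4, -19/4, 55/4]ᵀ.

c₂ = -1.750, c₁ = -4.750, c₀ = 13.750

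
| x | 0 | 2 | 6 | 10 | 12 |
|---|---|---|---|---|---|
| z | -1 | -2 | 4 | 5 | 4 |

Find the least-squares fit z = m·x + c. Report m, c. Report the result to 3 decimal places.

From the data, Σx·x = 284, Σx = 30, Σ1 = 5.
Moment sums: Σx·z = 118, Σz = 10.
det = 284·5 − 30² = 520.
m = (118·5 − 30·10)/520 = 29/52; c = (284·10 − 30·118)/520 = -35/26.

m = 0.558, c = -1.346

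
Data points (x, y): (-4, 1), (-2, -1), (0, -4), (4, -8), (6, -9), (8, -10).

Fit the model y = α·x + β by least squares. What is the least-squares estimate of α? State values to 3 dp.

α = -0.946

The normal equations are: 136·α + 12·β = -168;  12·α + 6·β = -31.
Eliminating β: 6·(row 1) − 12·(row 2) gives 672·α = 6·(-168) − 12·(-31) = -636, so α = -53/56.
Then β = ((-31) − 12·(-53/56))/6 = -275/84.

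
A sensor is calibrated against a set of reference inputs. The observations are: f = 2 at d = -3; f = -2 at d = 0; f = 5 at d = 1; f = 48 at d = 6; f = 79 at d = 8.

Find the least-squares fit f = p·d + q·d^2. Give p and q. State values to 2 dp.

From the data, Σd·d = 110, Σd·d^2 = 702, Σd^2·d^2 = 5474.
Right-hand side: Σd·f = 919, Σd^2·f = 6807.
So XᵀX·[p, q]ᵀ = Xᵀf: [[110, 702]; [702, 5474]]·[p, q]ᵀ = [919, 6807]ᵀ.
Determinant 110·5474 − 702² = 109336.
p = (919·5474 − 702·6807)/109336 = 63023/27334; q = (110·6807 − 702·919)/109336 = 12954/13667.

p = 2.31, q = 0.95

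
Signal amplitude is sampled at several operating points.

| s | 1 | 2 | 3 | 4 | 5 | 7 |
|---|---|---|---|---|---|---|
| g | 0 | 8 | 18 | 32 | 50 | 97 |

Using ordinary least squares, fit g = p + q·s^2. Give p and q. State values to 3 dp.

Forming AᵀA = [[6, 104]; [104, 3380]] and Aᵀg = [205, 6709]ᵀ gives AᵀA·[p, q]ᵀ = Aᵀg.
det = 6·3380 − 104² = 9464.
p = (205·3380 − 104·6709)/9464 = -93/182; q = (6·6709 − 104·205)/9464 = 9467/4732.

p = -0.511, q = 2.001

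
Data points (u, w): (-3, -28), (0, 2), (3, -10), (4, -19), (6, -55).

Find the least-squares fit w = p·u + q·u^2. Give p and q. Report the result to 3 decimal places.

Forming MᵀM = [[70, 280]; [280, 1714]] and Mᵀw = [-352, -2626]ᵀ gives MᵀM·[p, q]ᵀ = Mᵀw.
Determinant 70·1714 − 280² = 41580.
p = ((-352)·1714 − 280·(-2626))/41580 = 10996/3465; q = (70·(-2626) − 280·(-352))/41580 = -203/99.

p = 3.173, q = -2.051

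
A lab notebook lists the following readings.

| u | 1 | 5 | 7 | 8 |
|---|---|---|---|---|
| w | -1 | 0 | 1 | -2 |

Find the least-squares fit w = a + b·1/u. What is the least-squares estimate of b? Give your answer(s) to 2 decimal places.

b = -0.69

From the data, Σ1 = 4, Σ1/u = 411/280, Σ1/u·1/u = 84361/78400.
Moment sums: Σw = -2, Σ1/u·w = -31/28.
Eliminating b: (84361/78400)·(row 1) − (411/280)·(row 2) gives (168523/78400)·a = (84361/78400)·(-2) − (411/280)·(-31/28) = -1291/2450, so a = -41312/168523.
Then b = ((-31/28) − (411/280)·(-41312/168523))/(84361/78400) = -117040/168523.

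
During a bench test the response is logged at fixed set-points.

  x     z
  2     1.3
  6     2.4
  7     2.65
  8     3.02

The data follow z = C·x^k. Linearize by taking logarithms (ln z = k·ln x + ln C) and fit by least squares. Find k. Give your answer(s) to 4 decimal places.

Taking logs, ln z = k·ln x + ln C, so regress ln z on ln x.
AᵀA = [[11.8015, 6.5103]; [6.5103, 4]], rhs = [5.9452, 3.2176]ᵀ  (here Σln x = 6.5103, Σ(ln x)² = 11.8015, Σln z = 3.2176, Σln x·ln z = 5.9452).
Solving (det = 4.8225): k = 0.58747, ln C = -0.15174.

k = 0.5875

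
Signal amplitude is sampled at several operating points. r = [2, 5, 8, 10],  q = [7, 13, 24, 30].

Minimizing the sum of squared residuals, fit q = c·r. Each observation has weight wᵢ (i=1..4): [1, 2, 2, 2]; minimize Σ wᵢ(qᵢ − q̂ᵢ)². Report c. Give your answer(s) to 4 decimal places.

Forming XᵀWX = [[382]] and XᵀWq = [1128]ᵀ gives XᵀWX·[c]ᵀ = XᵀWq.
c = 1128/382 = 2.95288.

c = 2.9529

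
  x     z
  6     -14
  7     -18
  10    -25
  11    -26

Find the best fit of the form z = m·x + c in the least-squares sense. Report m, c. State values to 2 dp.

From the data, Σx·x = 306, Σx = 34, Σ1 = 4.
Right-hand side: Σx·z = -746, Σz = -83.
Normal equations: [[306, 34]; [34, 4]]·[m, c]ᵀ = [-746, -83]ᵀ.
det = 306·4 − 34² = 68.
m = ((-746)·4 − 34·(-83))/68 = -81/34; c = (306·(-83) − 34·(-746))/68 = -1/2.

m = -2.38, c = -0.50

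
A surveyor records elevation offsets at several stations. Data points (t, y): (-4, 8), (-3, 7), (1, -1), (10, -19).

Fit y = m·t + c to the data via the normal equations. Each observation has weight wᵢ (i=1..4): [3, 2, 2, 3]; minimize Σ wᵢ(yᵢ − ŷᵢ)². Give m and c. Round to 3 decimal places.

MᵀWM·[m, c]ᵀ = MᵀWy reads: 368·m + 14·c = -710;  14·m + 10·c = -21.
Δ = 368·10 − 14² = 3484.
m = ((-710)·10 − 14·(-21))/3484 = -3403/1742; c = (368·(-21) − 14·(-710))/3484 = 553/871.

m = -1.954, c = 0.635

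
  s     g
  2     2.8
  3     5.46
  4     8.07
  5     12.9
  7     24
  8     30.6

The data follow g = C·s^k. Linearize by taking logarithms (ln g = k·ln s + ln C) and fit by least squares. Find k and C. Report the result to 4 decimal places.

k = 1.7320, C = 0.8062

Linearized form: ln g = k·ln s + ln C. From the 6 transformed points,
AᵀA = [[14.3101, 8.8128]; [8.8128, 6]], rhs = [22.8870, 13.9715]ᵀ  (here Σln s = 8.8128, Σ(ln s)² = 14.3101, Σln g = 13.9715, Σln s·ln g = 22.8870).
Δ = 14.3101·6 − (8.8128)² = 8.1947; k = (22.8870·6 − 8.8128·13.9715)/8.1947 = 1.73201, ln C = (14.3101·13.9715 − 8.8128·22.8870)/8.1947 = -0.21540, so C = exp(-0.21540) = 0.80622.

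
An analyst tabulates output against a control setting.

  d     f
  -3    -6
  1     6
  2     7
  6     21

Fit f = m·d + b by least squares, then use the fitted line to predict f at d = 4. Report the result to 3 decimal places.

Compute the Gram sums: Σd·d = 50, Σd = 6, Σ1 = 4.
And Σd·f = 164, Σf = 28.
Eliminating b: 4·(row 1) − 6·(row 2) gives 164·m = 4·164 − 6·28 = 488, so m = 122/41.
Then b = (28 − 6·(122/41))/4 = 104/41.
At d = 4: f̂ = (122/41)·(4) + (104/41)·(1) = 592/41.

f̂ = 14.439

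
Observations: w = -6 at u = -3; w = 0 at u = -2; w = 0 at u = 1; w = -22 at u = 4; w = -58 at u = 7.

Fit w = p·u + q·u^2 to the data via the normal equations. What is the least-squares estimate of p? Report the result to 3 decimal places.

p = -1.272

Normal-equation sums: Σu·u = 79, Σu·u^2 = 373, Σu^2·u^2 = 2755.
For Xᵀw: Σu·w = -476, Σu^2·w = -3248.
Δ = 79·2755 − 373² = 78516.
p = ((-476)·2755 − 373·(-3248))/78516 = -8323/6543; q = (79·(-3248) − 373·(-476))/78516 = -6587/6543.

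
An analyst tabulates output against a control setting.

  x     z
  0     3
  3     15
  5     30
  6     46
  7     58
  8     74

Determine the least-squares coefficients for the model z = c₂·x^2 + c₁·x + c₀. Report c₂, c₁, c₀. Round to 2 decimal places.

MᵀM·[c₂, c₁, c₀]ᵀ = Mᵀz reads: 8499·c₂ + 1223·c₁ + 183·c₀ = 10119;  1223·c₂ + 183·c₁ + 29·c₀ = 1469;  183·c₂ + 29·c₁ + 6·c₀ = 226.
(Σx^2·x^2 = 8499, Σx^2·x = 1223, Σx^2 = 183, Σx·x = 183, Σx = 29, Σ1 = 6, Σx^2·z = 10119, Σx·z = 1469, Σz = 226.)
Inverting the 3×3 Gram matrix, [c₂, c₁, c₀]ᵀ = [8009/7788, 1731/2596, 11987/3894]ᵀ.

c₂ = 1.03, c₁ = 0.67, c₀ = 3.08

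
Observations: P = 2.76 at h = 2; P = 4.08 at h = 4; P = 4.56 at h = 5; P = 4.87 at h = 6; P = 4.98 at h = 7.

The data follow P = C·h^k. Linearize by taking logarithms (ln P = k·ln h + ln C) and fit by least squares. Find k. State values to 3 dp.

Linearized form: ln P = k·ln h + ln C. From the 5 transformed points,
Over the data: Σln h = 7.4265, Σ(ln h)² = 11.9895, Σln P = 7.1272, Σln h·ln P = 11.0556.
Normal system: [[11.9895, 7.4265]; [7.4265, 5]]·[k, ln C]ᵀ = [11.0556, 7.1272]ᵀ.
Δ = 11.9895·5 − (7.4265)² = 4.7940; k = (11.0556·5 − 7.4265·7.1272)/4.7940 = 0.48966, ln C = (11.9895·7.1272 − 7.4265·11.0556)/4.7940 = 0.69813.

k = 0.490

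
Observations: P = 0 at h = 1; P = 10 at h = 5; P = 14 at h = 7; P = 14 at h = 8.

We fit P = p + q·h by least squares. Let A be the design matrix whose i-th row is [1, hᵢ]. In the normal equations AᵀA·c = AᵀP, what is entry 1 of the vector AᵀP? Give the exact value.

Entry 1 ↔ basis 1, so (AᵀP)_{1} = Σᵢ Pᵢ = (1)·(0) + (1)·(10) + (1)·(14) + (1)·(14) = 38.

38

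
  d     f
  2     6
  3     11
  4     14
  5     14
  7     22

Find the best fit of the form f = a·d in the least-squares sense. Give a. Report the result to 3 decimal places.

Forming AᵀA = [[103]] and Aᵀf = [325]ᵀ gives AᵀA·[a]ᵀ = Aᵀf.
Hence a = 325 / 103 ≈ 3.15534.

a = 3.155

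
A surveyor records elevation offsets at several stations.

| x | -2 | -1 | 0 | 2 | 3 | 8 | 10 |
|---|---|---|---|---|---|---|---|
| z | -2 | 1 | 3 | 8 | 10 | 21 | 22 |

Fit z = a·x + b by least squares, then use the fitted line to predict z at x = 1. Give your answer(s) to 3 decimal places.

Entries of MᵀM: Σx·x = 182, Σx = 20, Σ1 = 7.
For Mᵀz: Σx·z = 437, Σz = 63.
Normal equations: [[182, 20]; [20, 7]]·[a, b]ᵀ = [437, 63]ᵀ.
Eliminating b: 7·(row 1) − 20·(row 2) gives 874·a = 7·437 − 20·63 = 1799, so a = 1799/874.
Then b = (63 − 20·(1799/874))/7 = 1363/437.
At x = 1: ẑ = (1799/874)·(1) + (1363/437)·(1) = 4525/874.

ẑ = 5.177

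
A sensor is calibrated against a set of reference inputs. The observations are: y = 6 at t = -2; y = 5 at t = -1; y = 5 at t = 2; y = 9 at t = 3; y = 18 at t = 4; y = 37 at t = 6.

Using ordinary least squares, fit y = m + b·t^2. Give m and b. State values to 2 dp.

Entries of XᵀX: Σ1 = 6, Σt^2 = 70, Σt^2·t^2 = 1666.
Right-hand side: Σy = 80, Σt^2·y = 1750.
So XᵀX·[m, b]ᵀ = Xᵀy: [[6, 70]; [70, 1666]]·[m, b]ᵀ = [80, 1750]ᵀ.
Eliminating b: 1666·(row 1) − 70·(row 2) gives 5096·m = 1666·80 − 70·1750 = 10780, so m = 55/26.
Then b = (1750 − 70·(55/26))/1666 = 25/26.

m = 2.12, b = 0.96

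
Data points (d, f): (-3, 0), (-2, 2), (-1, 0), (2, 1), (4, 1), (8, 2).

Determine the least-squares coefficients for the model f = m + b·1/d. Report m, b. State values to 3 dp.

m = 1.100, b = 0.624

The normal system AᵀA·[m, b]ᵀ = Aᵀf is [[6, -23/24]; [-23/24, 973/576]]·[m, b]ᵀ = [6, 0]ᵀ.
Determinant 6·(973/576) − (-23/24)² = 5309/576.
m = (6·(973/576) − (-23/24)·0)/(5309/576) = 5838/5309; b = (6·0 − (-23/24)·6)/(5309/576) = 3312/5309.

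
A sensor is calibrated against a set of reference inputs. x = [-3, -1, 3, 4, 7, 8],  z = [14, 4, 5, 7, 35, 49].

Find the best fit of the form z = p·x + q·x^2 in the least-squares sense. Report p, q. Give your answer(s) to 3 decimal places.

The normal system AᵀA·[p, q]ᵀ = Aᵀz is [[148, 918]; [918, 6916]]·[p, q]ᵀ = [634, 5138]ᵀ.
Δ = 148·6916 − 918² = 180844.
p = (634·6916 − 918·5138)/180844 = -82985/45211; q = (148·5138 − 918·634)/180844 = 44603/45211.

p = -1.836, q = 0.987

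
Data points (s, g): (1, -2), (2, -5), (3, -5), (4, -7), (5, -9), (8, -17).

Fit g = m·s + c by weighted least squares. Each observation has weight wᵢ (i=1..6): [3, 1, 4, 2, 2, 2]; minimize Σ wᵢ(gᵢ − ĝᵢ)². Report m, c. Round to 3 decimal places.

m = -2.092, c = 0.694

The normal equations are: 253·m + 51·c = -494;  51·m + 14·c = -97.
(Σwᵢ·s·s = 253, Σwᵢ·s = 51, Σwᵢ·1 = 14, Σwᵢ·s·g = -494, Σwᵢ·g = -97.)
Eliminating c: 14·(row 1) − 51·(row 2) gives 941·m = 14·(-494) − 51·(-97) = -1969, so m = -1969/941.
Then c = ((-97) − 51·(-1969/941))/14 = 653/941.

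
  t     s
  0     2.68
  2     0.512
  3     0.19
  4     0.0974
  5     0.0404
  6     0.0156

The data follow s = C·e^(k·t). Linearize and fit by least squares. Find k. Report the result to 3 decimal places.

With ln sᵢ as the transformed response and tᵢ as the regressor:
AᵀA = [[90.0000, 20.0000]; [20.0000, 6]], rhs = [-56.6443, -11.0427]ᵀ  (here Σt = 20.0000, Σ(t)² = 90.0000, Σln s = -11.0427, Σt·ln s = -56.6443).
Slope k = (n·Σt·ln s − Σt·Σln s)/(n·Σ(t)² − (Σt)²) = (6·-56.6443 − 20.0000·-11.0427)/140.0000 = -0.85009; ln C = (Σln s − k·Σt)/n = 0.99318.

k = -0.850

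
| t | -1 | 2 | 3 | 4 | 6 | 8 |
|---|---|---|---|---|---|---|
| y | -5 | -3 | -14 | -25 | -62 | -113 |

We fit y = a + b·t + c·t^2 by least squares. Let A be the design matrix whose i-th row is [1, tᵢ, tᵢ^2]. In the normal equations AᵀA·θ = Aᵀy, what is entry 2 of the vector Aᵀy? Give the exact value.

-1419

Entry 2 ↔ basis t, so (Aᵀy)_{2} = Σᵢ (t)·yᵢ = (-1)·(-5) + (2)·(-3) + (3)·(-14) + (4)·(-25) + (6)·(-62) + (8)·(-113) = -1419.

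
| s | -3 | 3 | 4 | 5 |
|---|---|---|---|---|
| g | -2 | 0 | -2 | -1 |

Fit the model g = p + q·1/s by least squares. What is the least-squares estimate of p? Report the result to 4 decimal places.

p = -1.4672

Setting ∂/∂p … = 0 gives: 4·p + (9/20)·q = -5;  (9/20)·p + (1169/3600)·q = -1/30.
det = 4·(1169/3600) − (9/20)² = 3947/3600.
p = ((-5)·(1169/3600) − (9/20)·(-1/30))/(3947/3600) = -5791/3947; q = (4·(-1/30) − (9/20)·(-5))/(3947/3600) = 7620/3947.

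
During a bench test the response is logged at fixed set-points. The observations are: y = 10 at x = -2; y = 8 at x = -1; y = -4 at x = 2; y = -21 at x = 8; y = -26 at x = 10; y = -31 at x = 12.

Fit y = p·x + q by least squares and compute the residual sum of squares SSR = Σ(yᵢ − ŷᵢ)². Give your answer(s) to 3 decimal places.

Normal-equation sums: Σx·x = 317, Σx = 29, Σ1 = 6.
Right-hand side: Σx·y = -836, Σy = -64.
Normal equations: [[317, 29]; [29, 6]]·[p, q]ᵀ = [-836, -64]ᵀ.
det = 317·6 − 29² = 1061.
p = ((-836)·6 − 29·(-64))/1061 = -3160/1061; q = (317·(-64) − 29·(-836))/1061 = 3956/1061.
Residuals: 334/1061, 1372/1061, -1880/1061, -957/1061, 58/1061, 1073/1061; SSR = 7162/1061.

SSR = 6.750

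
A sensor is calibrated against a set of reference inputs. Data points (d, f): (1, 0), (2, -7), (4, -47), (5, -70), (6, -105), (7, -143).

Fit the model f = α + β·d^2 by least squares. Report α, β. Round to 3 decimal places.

Compute the Gram sums: Σ1 = 6, Σd^2 = 131, Σd^2·d^2 = 4595.
Moment sums: Σf = -372, Σd^2·f = -13317.
So MᵀM·[α, β]ᵀ = Mᵀf: [[6, 131]; [131, 4595]]·[α, β]ᵀ = [-372, -13317]ᵀ.
Determinant 6·4595 − 131² = 10409.
α = ((-372)·4595 − 131·(-13317))/10409 = 35187/10409; β = (6·(-13317) − 131·(-372))/10409 = -31170/10409.

α = 3.380, β = -2.995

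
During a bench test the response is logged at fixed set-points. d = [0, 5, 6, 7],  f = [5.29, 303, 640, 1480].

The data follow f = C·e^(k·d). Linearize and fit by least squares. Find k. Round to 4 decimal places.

Linearized form: ln f = k·d + ln C. From the 4 transformed points,
Σd = 18.0000, Σ(d)² = 110.0000, Σln f = 21.1408, Σd·ln f = 118.4361.
Equations: 110.0000·k + 18.0000·ln C = 118.4361;  18.0000·k + 4·ln C = 21.1408.
Slope k = (n·Σd·ln f − Σd·Σln f)/(n·Σ(d)² − (Σd)²) = (4·118.4361 − 18.0000·21.1408)/116.0000 = 0.80353; ln C = (Σln f − k·Σd)/n = 1.66932.

k = 0.8035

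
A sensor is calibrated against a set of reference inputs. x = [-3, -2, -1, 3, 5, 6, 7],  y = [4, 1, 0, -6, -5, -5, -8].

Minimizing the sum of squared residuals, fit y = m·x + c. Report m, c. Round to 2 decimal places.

m = -1.01, c = -0.54

Setting ∂/∂m … = 0 gives: 133·m + 15·c = -143;  15·m + 7·c = -19.
det = 133·7 − 15² = 706.
m = ((-143)·7 − 15·(-19))/706 = -358/353; c = (133·(-19) − 15·(-143))/706 = -191/353.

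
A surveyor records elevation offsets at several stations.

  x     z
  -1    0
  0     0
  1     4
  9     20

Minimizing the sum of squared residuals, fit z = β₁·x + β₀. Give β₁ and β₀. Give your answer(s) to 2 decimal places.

β₁ = 2.07, β₀ = 1.34

Compute the Gram sums: Σx·x = 83, Σx = 9, Σ1 = 4.
Moment sums: Σx·z = 184, Σz = 24.
AᵀA·[β₁, β₀]ᵀ = Aᵀz becomes [[83, 9]; [9, 4]]·[β₁, β₀]ᵀ = [184, 24]ᵀ.
Determinant 83·4 − 9² = 251.
β₁ = (184·4 − 9·24)/251 = 520/251; β₀ = (83·24 − 9·184)/251 = 336/251.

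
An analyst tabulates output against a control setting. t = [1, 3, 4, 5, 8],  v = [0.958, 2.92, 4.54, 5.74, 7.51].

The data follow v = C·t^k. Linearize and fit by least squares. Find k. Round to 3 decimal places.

Linearized form: ln v = k·ln t + ln C. From the 5 transformed points,
Σln t = 6.1738, Σ(ln t)² = 10.0431, Σln v = 6.3053, Σln t·ln v = 10.2797.
Equations: 10.0431·k + 6.1738·ln C = 10.2797;  6.1738·k + 5·ln C = 6.3053.
Solving (det = 12.1000): k = 1.03065, ln C = -0.01154.

k = 1.031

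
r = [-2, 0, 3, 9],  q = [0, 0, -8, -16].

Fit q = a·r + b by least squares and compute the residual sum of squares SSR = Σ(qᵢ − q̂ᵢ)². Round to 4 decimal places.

Compute the Gram sums: Σr·r = 94, Σr = 10, Σ1 = 4.
And Σr·q = -168, Σq = -24.
XᵀX·[a, b]ᵀ = Xᵀq becomes [[94, 10]; [10, 4]]·[a, b]ᵀ = [-168, -24]ᵀ.
Δ = 94·4 − 10² = 276.
a = ((-168)·4 − 10·(-24))/276 = -36/23; b = (94·(-24) − 10·(-168))/276 = -48/23.
Residuals: -24/23, 48/23, -28/23, 4/23; SSR = 160/23.

SSR = 6.9565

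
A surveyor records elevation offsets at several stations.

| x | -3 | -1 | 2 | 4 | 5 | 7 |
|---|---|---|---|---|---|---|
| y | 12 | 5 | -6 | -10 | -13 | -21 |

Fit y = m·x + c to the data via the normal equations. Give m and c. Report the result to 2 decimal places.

The normal equations are: 104·m + 14·c = -305;  14·m + 6·c = -33.
(Σx·x = 104, Σx = 14, Σ1 = 6, Σx·y = -305, Σy = -33.)
Eliminating c: 6·(row 1) − 14·(row 2) gives 428·m = 6·(-305) − 14·(-33) = -1368, so m = -342/107.
Then c = ((-33) − 14·(-342/107))/6 = 419/214.

m = -3.20, c = 1.96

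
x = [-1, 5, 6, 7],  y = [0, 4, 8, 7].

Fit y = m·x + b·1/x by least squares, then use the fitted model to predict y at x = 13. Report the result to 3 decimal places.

ŷ = 14.152

Normal-equation sums: Σx·x = 111, Σx·1/x = 4, Σ1/x·1/x = 47989/44100.
Right-hand side: Σx·y = 117, Σ1/x·y = 47/15.
det = 111·(47989/44100) − 4² = 1540393/14700.
m = (117·(47989/44100) − 4·(47/15))/(1540393/14700) = 1687331/1540393; b = (111·(47/15) − 4·117)/(1540393/14700) = -1766940/1540393.
At x = 13: ŷ = (1687331/1540393)·(13) + (-1766940/1540393)·(1/13) = 283391999/20025109.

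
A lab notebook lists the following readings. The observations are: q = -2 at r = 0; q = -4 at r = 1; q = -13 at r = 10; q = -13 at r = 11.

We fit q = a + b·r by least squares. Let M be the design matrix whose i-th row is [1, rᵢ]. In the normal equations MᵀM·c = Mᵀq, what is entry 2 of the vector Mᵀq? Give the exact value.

Entry 2 ↔ basis r, so (Mᵀq)_{2} = Σᵢ (r)·qᵢ = (0)·(-2) + (1)·(-4) + (10)·(-13) + (11)·(-13) = -277.

-277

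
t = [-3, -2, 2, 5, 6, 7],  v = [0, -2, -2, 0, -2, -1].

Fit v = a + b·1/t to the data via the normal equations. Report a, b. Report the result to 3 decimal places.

a = -1.155, b = -0.390

Compute the Gram sums: Σ1 = 6, Σ1/t = 37/210, Σ1/t·1/t = 30839/44100.
Right-hand side: Σv = -7, Σ1/t·v = -10/21.
So XᵀX·[a, b]ᵀ = Xᵀv: [[6, 37/210]; [37/210, 30839/44100]]·[a, b]ᵀ = [-7, -10/21]ᵀ.
Determinant 6·(30839/44100) − (37/210)² = 36733/8820.
a = ((-7)·(30839/44100) − (37/210)·(-10/21))/(36733/8820) = -212173/183665; b = (6·(-10/21) − (37/210)·(-7))/(36733/8820) = -14322/36733.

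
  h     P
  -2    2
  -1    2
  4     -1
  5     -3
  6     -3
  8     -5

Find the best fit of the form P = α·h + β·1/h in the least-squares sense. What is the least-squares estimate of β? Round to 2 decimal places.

Compute the Gram sums: Σh·h = 146, Σh·1/h = 6, Σ1/h·1/h = 20101/14400.
Right-hand side: Σh·P = -83, Σ1/h·P = -199/40.
Eliminating β: (20101/14400)·(row 1) − 6·(row 2) gives (1208173/7200)·α = (20101/14400)·(-83) − 6·(-199/40) = -1238543/14400, so α = -1238543/2416346.
Then β = ((-199/40) − 6·(-1238543/2416346))/(20101/14400) = -1644120/1208173.

β = -1.36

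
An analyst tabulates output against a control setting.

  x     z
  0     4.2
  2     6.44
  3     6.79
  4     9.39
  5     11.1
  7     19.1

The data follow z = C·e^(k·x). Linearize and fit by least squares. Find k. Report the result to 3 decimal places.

Let Y = ln z. Fitting Y = k·x + ln C by least squares:
XᵀX = [[103.0000, 21.0000]; [21.0000, 6]], rhs = [51.1125, 12.8093]ᵀ  (here Σx = 21.0000, Σ(x)² = 103.0000, Σln z = 12.8093, Σx·ln z = 51.1125).
Solving (det = 177.0000): k = 0.21288, ln C = 1.38983.

k = 0.213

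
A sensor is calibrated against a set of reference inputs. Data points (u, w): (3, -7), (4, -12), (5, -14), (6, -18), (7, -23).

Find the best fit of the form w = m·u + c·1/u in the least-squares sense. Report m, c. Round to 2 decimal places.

m = -3.36, c = 9.03

Compute the Gram sums: Σu·u = 135, Σu·1/u = 5, Σ1/u·1/u = 46181/176400.
For Aᵀw: Σu·w = -408, Σ1/u·w = -1514/105.
Normal equations: [[135, 5]; [5, 46181/176400]]·[m, c]ᵀ = [-408, -1514/105]ᵀ.
det = 135·(46181/176400) − 5² = 40543/3920.
m = ((-408)·(46181/176400) − 5·(-1514/105))/(40543/3920) = -680472/202715; c = (135·(-1514/105) − 5·(-408))/(40543/3920) = 366240/40543.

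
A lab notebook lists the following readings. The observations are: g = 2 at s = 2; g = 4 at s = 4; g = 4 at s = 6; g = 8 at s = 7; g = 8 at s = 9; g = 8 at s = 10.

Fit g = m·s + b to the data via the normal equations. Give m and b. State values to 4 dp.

m = 0.8088, b = 0.5441

Normal-equation sums: Σs·s = 286, Σs = 38, Σ1 = 6.
Moment sums: Σs·g = 252, Σg = 34.
Normal equations: [[286, 38]; [38, 6]]·[m, b]ᵀ = [252, 34]ᵀ.
det = 286·6 − 38² = 272.
m = (252·6 − 38·34)/272 = 55/68; b = (286·34 − 38·252)/272 = 37/68.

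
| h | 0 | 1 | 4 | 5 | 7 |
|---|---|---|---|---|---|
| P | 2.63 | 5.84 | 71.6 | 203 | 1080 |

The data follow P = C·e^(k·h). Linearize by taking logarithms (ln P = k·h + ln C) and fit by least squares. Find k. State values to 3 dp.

k = 0.864

Let Y = ln P. Fitting Y = k·h + ln C by least squares:
Over the data: Σh = 17.0000, Σ(h)² = 91.0000, Σln P = 19.3007, Σh·ln P = 94.3082.
Normal system: [[91.0000, 17.0000]; [17.0000, 5]]·[k, ln C]ᵀ = [94.3082, 19.3007]ᵀ.
Slope k = (n·Σh·ln P − Σh·Σln P)/(n·Σ(h)² − (Σh)²) = (5·94.3082 − 17.0000·19.3007)/166.0000 = 0.86403; ln C = (Σln P − k·Σh)/n = 0.92246.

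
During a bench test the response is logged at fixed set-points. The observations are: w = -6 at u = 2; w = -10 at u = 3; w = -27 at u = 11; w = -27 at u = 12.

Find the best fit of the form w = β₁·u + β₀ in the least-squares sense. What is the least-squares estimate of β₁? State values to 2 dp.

β₁ = -2.11

From the data, Σu·u = 278, Σu = 28, Σ1 = 4.
Right-hand side: Σu·w = -663, Σw = -70.
Normal equations: [[278, 28]; [28, 4]]·[β₁, β₀]ᵀ = [-663, -70]ᵀ.
det = 278·4 − 28² = 328.
β₁ = ((-663)·4 − 28·(-70))/328 = -173/82; β₀ = (278·(-70) − 28·(-663))/328 = -112/41.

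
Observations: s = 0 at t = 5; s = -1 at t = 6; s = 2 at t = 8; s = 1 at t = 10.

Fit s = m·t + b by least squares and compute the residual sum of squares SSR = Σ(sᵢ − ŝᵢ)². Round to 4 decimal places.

SSR = 2.9492

Normal-equation sums: Σt·t = 225, Σt = 29, Σ1 = 4.
And Σt·s = 20, Σs = 2.
So XᵀX·[m, b]ᵀ = Xᵀs: [[225, 29]; [29, 4]]·[m, b]ᵀ = [20, 2]ᵀ.
Eliminating b: 4·(row 1) − 29·(row 2) gives 59·m = 4·20 − 29·2 = 22, so m = 22/59.
Then b = (2 − 29·(22/59))/4 = -130/59.
Residuals: 20/59, -61/59, 72/59, -31/59; SSR = 174/59.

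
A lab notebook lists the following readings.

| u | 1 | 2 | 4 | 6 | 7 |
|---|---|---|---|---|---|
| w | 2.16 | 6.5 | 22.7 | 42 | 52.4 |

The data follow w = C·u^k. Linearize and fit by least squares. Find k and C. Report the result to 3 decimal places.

With ln wᵢ as the transformed response and ln uᵢ as the regressor:
Σln u = 5.8171, Σ(ln u)² = 9.3992, Σln w = 13.4609, Σln u·ln w = 20.0266.
Equations: 9.3992·k + 5.8171·ln C = 20.0266;  5.8171·k + 5·ln C = 13.4609.
Solving (det = 13.1574): k = 1.65914, ln C = 0.76189, so C = exp(0.76189) = 2.14233.

k = 1.659, C = 2.142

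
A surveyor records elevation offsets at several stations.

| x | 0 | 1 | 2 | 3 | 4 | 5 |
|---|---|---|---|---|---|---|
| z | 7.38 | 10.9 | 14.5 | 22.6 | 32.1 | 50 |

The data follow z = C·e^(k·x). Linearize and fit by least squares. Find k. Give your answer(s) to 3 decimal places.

k = 0.379

Linearized form: ln z = k·x + ln C. From the 6 transformed points,
XᵀX = [[55.0000, 15.0000]; [15.0000, 6]], rhs = [50.5264, 17.5605]ᵀ  (here Σx = 15.0000, Σ(x)² = 55.0000, Σln z = 17.5605, Σx·ln z = 50.5264).
Solving (det = 105.0000): k = 0.37858, ln C = 1.98030.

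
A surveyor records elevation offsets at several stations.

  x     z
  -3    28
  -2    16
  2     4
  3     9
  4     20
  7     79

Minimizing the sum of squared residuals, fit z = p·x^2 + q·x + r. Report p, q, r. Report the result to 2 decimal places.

p = 2.04, q = -3.14, r = 0.90

Normal-equation sums: Σx^2·x^2 = 2851, Σx^2·x = 407, Σx^2 = 91, Σx·x = 91, Σx = 11, Σ1 = 6.
Moment sums: Σx^2·z = 4604, Σx·z = 552, Σz = 156.
So MᵀM·[p, q, r]ᵀ = Mᵀz: [[2851, 407, 91]; [407, 91, 11]; [91, 11, 6]]·[p, q, r]ᵀ = [4604, 552, 156]ᵀ.
Inverting the 3×3 Gram matrix, [p, q, r]ᵀ = [141961/69756, -219377/69756, 5231/5813]ᵀ.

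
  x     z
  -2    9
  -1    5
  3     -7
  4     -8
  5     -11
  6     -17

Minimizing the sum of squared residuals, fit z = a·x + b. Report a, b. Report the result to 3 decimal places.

From the data, Σx·x = 91, Σx = 15, Σ1 = 6.
Right-hand side: Σx·z = -233, Σz = -29.
So MᵀM·[a, b]ᵀ = Mᵀz: [[91, 15]; [15, 6]]·[a, b]ᵀ = [-233, -29]ᵀ.
det = 91·6 − 15² = 321.
a = ((-233)·6 − 15·(-29))/321 = -3; b = (91·(-29) − 15·(-233))/321 = 8/3.

a = -3.000, b = 2.667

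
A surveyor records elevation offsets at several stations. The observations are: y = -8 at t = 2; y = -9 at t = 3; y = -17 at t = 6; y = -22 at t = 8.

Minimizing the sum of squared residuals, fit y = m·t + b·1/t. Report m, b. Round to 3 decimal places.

With design matrix X, XᵀX = [[113, 4]; [4, 233/576]] and Xᵀy = [-321, -151/12]ᵀ.
det = 113·(233/576) − 4² = 17113/576.
m = ((-321)·(233/576) − 4·(-151/12))/(17113/576) = -45801/17113; b = (113·(-151/12) − 4·(-321))/(17113/576) = -79440/17113.

m = -2.676, b = -4.642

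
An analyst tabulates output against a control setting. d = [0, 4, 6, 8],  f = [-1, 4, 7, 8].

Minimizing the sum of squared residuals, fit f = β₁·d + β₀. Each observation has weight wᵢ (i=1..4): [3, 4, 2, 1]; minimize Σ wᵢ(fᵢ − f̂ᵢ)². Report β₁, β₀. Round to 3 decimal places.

Normal-equation sums: Σwᵢ·d·d = 200, Σwᵢ·d = 36, Σwᵢ·1 = 10.
Right-hand side: Σwᵢ·d·f = 212, Σwᵢ·f = 35.
Δ = 200·10 − 36² = 704.
β₁ = (212·10 − 36·35)/704 = 215/176; β₀ = (200·35 − 36·212)/704 = -79/88.

β₁ = 1.222, β₀ = -0.898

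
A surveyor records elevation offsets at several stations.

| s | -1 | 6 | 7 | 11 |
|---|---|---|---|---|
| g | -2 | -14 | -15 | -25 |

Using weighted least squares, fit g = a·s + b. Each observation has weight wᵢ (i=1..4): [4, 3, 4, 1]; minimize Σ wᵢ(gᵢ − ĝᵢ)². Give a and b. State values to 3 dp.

a = -1.758, b = -3.484

Entries of AᵀWA: Σwᵢ·s·s = 429, Σwᵢ·s = 53, Σwᵢ·1 = 12.
For AᵀWg: Σwᵢ·s·g = -939, Σwᵢ·g = -135.
So AᵀWA·[a, b]ᵀ = AᵀWg: [[429, 53]; [53, 12]]·[a, b]ᵀ = [-939, -135]ᵀ.
det = 429·12 − 53² = 2339.
a = ((-939)·12 − 53·(-135))/2339 = -4113/2339; b = (429·(-135) − 53·(-939))/2339 = -8148/2339.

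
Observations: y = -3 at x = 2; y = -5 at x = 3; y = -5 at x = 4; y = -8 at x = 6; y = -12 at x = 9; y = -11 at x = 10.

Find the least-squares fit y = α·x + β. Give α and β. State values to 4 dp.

Forming MᵀM = [[246, 34]; [34, 6]] and Mᵀy = [-307, -44]ᵀ gives MᵀM·[α, β]ᵀ = Mᵀy.
Δ = 246·6 − 34² = 320.
α = ((-307)·6 − 34·(-44))/320 = -173/160; β = (246·(-44) − 34·(-307))/320 = -193/160.

α = -1.0813, β = -1.2063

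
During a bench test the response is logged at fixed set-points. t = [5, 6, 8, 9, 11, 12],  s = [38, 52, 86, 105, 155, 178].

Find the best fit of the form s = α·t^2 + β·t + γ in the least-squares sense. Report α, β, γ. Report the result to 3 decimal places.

α = 1.042, β = 2.478, γ = -0.503

Forming AᵀA = [[47955, 4641, 471]; [4641, 471, 51]; [471, 51, 6]] and Aᵀs = [61218, 5976, 614]ᵀ gives AᵀA·[α, β, γ]ᵀ = Aᵀs.
Row-reducing yields α = 25/24, β = 1487/600, γ = -151/300.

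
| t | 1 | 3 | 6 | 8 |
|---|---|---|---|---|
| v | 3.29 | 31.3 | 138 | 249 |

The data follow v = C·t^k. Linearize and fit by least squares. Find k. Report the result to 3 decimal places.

k = 2.084

Linearized form: ln v = k·ln t + ln C. From the 4 transformed points,
Σln t = 4.9698, Σ(ln t)² = 8.7414, Σln v = 15.0792, Σln t·ln v = 24.0849.
Equations: 8.7414·k + 4.9698·ln C = 24.0849;  4.9698·k + 4·ln C = 15.0792.
Slope k = (n·Σln t·ln v − Σln t·Σln v)/(n·Σ(ln t)² − (Σln t)²) = (4·24.0849 − 4.9698·15.0792)/10.2667 = 2.08428; ln C = (Σln v − k·Σln t)/n = 1.18018.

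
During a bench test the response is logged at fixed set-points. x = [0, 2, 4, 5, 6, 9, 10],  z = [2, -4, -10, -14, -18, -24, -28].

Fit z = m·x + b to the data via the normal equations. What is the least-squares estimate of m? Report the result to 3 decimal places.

m = -2.970

The normal system MᵀM·[m, b]ᵀ = Mᵀz is [[262, 36]; [36, 7]]·[m, b]ᵀ = [-722, -96]ᵀ.
Eliminating b: 7·(row 1) − 36·(row 2) gives 538·m = 7·(-722) − 36·(-96) = -1598, so m = -799/269.
Then b = ((-96) − 36·(-799/269))/7 = 420/269.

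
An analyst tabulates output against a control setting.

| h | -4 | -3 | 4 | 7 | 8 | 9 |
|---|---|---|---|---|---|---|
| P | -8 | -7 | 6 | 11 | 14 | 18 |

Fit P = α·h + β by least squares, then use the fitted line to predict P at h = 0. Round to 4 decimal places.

P̂ = -1.0299

Forming AᵀA = [[235, 21]; [21, 6]] and AᵀP = [428, 34]ᵀ gives AᵀA·[α, β]ᵀ = AᵀP.
Δ = 235·6 − 21² = 969.
α = (428·6 − 21·34)/969 = 618/323; β = (235·34 − 21·428)/969 = -998/969.
At h = 0: P̂ = (618/323)·(0) + (-998/969)·(1) = -998/969.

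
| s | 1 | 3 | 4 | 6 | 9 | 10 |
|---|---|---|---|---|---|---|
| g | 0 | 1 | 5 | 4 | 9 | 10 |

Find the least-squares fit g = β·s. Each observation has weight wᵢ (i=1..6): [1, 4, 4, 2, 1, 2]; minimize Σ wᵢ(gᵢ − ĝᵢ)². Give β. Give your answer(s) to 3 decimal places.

The normal system MᵀWM·[β]ᵀ = MᵀWg is [[454]]·[β]ᵀ = [421]ᵀ.
Hence β = 421 / 454 ≈ 0.927313.

β = 0.927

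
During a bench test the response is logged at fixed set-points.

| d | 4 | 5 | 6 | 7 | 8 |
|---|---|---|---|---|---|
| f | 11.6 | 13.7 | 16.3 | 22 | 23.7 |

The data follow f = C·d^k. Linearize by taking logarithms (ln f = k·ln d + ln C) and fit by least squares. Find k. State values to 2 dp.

Linearized form: ln f = k·ln d + ln C. From the 5 transformed points,
Sums: Σln d = 8.8128, Σ(ln d)² = 15.8331, Σln f = 14.1161, Σln d·ln f = 25.2088.
Normal system: [[15.8331, 8.8128]; [8.8128, 5]]·[k, ln C]ᵀ = [25.2088, 14.1161]ᵀ.
Δ = 15.8331·5 − (8.8128)² = 1.4995; k = (25.2088·5 − 8.8128·14.1161)/1.4995 = 1.09431, ln C = (15.8331·14.1161 − 8.8128·25.2088)/1.4995 = 0.89441.

k = 1.09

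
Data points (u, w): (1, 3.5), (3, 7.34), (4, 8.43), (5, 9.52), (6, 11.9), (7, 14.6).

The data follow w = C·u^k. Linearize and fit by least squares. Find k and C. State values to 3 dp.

Linearized form: ln w = k·ln u + ln C. From the 6 transformed points,
XᵀX = [[12.7160, 7.8320]; [7.8320, 6]], rhs = [18.4263, 12.7889]ᵀ  (here Σln u = 7.8320, Σ(ln u)² = 12.7160, Σln w = 12.7889, Σln u·ln w = 18.4263).
Solving (det = 14.9557): k = 0.69507, ln C = 1.22417, so C = exp(1.22417) = 3.40135.

k = 0.695, C = 3.401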